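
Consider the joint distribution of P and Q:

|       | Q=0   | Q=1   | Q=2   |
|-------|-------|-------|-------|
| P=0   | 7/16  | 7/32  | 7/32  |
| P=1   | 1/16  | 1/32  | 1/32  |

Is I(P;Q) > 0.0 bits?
Marginal P(P) (row sums):
  P(P=0) = 7/16 + 7/32 + 7/32 = 7/8
  P(P=1) = 1/16 + 1/32 + 1/32 = 1/8
Marginal P(Q) (column sums):
  P(Q=0) = 7/16 + 1/16 = 1/2
  P(Q=1) = 7/32 + 1/32 = 1/4
  P(Q=2) = 7/32 + 1/32 = 1/4

H(P) = -[(7/8)·log₂(7/8) + (1/8)·log₂(1/8)]
  = 0.1686 + 0.3750
  = 0.5436 bits
H(Q) = -[(1/2)·log₂(1/2) + (1/4)·log₂(1/4) + (1/4)·log₂(1/4)]
  = 0.5000 + 0.5000 + 0.5000
  = 1.5000 bits
H(P,Q) = -[(7/16)·log₂(7/16) + (7/32)·log₂(7/32) + (7/32)·log₂(7/32) + (1/16)·log₂(1/16) + (1/32)·log₂(1/32) + (1/32)·log₂(1/32)]
  = 0.5218 + 0.4796 + 0.4796 + 0.2500 + 0.1563 + 0.1563
  = 2.0436 bits

I(P;Q) = H(P) + H(Q) - H(P,Q)
  = 0.5436 + 1.5000 - 2.0436
  = 0.0000 bits

No. I(P;Q) = 0.0000 bits, which is ≤ 0.0 bits.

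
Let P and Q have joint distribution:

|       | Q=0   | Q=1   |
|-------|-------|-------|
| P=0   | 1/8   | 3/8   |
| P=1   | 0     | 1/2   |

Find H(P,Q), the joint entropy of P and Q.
H(P,Q) = -Σ P(P,Q) log₂ P(P,Q), summed over the non-zero cells:
H(P,Q) = -[(1/8)·log₂(1/8) + (3/8)·log₂(3/8) + (1/2)·log₂(1/2)]
  = 0.3750 + 0.5306 + 0.5000
  = 1.4056 bits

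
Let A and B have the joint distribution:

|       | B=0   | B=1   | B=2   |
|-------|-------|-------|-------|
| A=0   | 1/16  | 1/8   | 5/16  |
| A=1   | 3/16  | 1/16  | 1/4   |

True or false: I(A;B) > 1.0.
Marginal P(A) (row sums):
  P(A=0) = 1/16 + 1/8 + 5/16 = 1/2
  P(A=1) = 3/16 + 1/16 + 1/4 = 1/2
Marginal P(B) (column sums):
  P(B=0) = 1/16 + 3/16 = 1/4
  P(B=1) = 1/8 + 1/16 = 3/16
  P(B=2) = 5/16 + 1/4 = 9/16

H(A) = -[(1/2)·log₂(1/2) + (1/2)·log₂(1/2)]
  = 0.5000 + 0.5000
  = 1.0000 bits
H(B) = -[(1/4)·log₂(1/4) + (3/16)·log₂(3/16) + (9/16)·log₂(9/16)]
  = 0.5000 + 0.4528 + 0.4669
  = 1.4197 bits
H(A,B) = -[(1/16)·log₂(1/16) + (1/8)·log₂(1/8) + (5/16)·log₂(5/16) + (3/16)·log₂(3/16) + (1/16)·log₂(1/16) + (1/4)·log₂(1/4)]
  = 0.2500 + 0.3750 + 0.5244 + 0.4528 + 0.2500 + 0.5000
  = 2.3522 bits

I(A;B) = H(A) + H(B) - H(A,B)
  = 1.0000 + 1.4197 - 2.3522
  = 0.0675 bits

False. I(A;B) = 0.0675 bits, which is ≤ 1.0 bits.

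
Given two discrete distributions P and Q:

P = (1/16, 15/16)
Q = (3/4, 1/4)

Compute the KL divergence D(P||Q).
D(P||Q) = Σ P(i) log₂(P(i)/Q(i))
  i=0: (1/16) × log₂((1/16)/(3/4)) = (1/16) × log₂(1/12) = -0.2241
  i=1: (15/16) × log₂((15/16)/(1/4)) = (15/16) × log₂(15/4) = 1.7877
D(P||Q) = -0.2241 + 1.7877
  = 1.5636 bits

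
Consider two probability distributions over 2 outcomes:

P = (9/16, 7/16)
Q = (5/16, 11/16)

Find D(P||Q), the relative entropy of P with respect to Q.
D(P||Q) = Σ P(i) log₂(P(i)/Q(i))
  i=0: (9/16) × log₂((9/16)/(5/16)) = (9/16) × log₂(9/5) = 0.4770
  i=1: (7/16) × log₂((7/16)/(11/16)) = (7/16) × log₂(7/11) = -0.2853
D(P||Q) = 0.4770 - 0.2853
  = 0.1917 bits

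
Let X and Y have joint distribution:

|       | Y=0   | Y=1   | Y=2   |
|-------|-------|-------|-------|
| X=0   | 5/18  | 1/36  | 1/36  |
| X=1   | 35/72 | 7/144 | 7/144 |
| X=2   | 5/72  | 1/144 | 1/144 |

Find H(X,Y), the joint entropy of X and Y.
H(X,Y) = -Σ P(X,Y) log₂ P(X,Y), summed over the non-zero cells:
H(X,Y) = -[(5/18)·log₂(5/18) + (1/36)·log₂(1/36) + (1/36)·log₂(1/36) + (35/72)·log₂(35/72) + (7/144)·log₂(7/144) + (7/144)·log₂(7/144) + (5/72)·log₂(5/72) + (1/144)·log₂(1/144) + (1/144)·log₂(1/144)]
  = 0.5133 + 0.1436 + 0.1436 + 0.5059 + 0.2121 + 0.2121 + 0.2672 + 0.0498 + 0.0498
  = 2.0974 bits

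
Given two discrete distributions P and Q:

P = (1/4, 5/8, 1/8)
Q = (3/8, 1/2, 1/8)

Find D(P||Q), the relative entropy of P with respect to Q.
D(P||Q) = Σ P(i) log₂(P(i)/Q(i))
  i=0: (1/4) × log₂((1/4)/(3/8)) = (1/4) × log₂(2/3) = -0.1462
  i=1: (5/8) × log₂((5/8)/(1/2)) = (5/8) × log₂(5/4) = 0.2012
  i=2: (1/8) × log₂((1/8)/(1/8)) = (1/8) × log₂(1) = 0.0000
D(P||Q) = -0.1462 + 0.2012 + 0.0000
  = 0.0550 bits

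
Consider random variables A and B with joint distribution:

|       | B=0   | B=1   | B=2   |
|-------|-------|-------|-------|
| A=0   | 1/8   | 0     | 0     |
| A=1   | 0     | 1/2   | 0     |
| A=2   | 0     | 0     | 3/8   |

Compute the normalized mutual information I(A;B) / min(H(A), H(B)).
Marginal P(A) (row sums):
  P(A=0) = 1/8 + 0 + 0 = 1/8
  P(A=1) = 0 + 1/2 + 0 = 1/2
  P(A=2) = 0 + 0 + 3/8 = 3/8
Marginal P(B) (column sums):
  P(B=0) = 1/8 + 0 + 0 = 1/8
  P(B=1) = 0 + 1/2 + 0 = 1/2
  P(B=2) = 0 + 0 + 3/8 = 3/8

H(A) = -[(1/8)·log₂(1/8) + (1/2)·log₂(1/2) + (3/8)·log₂(3/8)]
  = 0.3750 + 0.5000 + 0.5306
  = 1.4056 bits
H(B) = -[(1/8)·log₂(1/8) + (1/2)·log₂(1/2) + (3/8)·log₂(3/8)]
  = 0.3750 + 0.5000 + 0.5306
  = 1.4056 bits
H(A,B) = -[(1/8)·log₂(1/8) + (1/2)·log₂(1/2) + (3/8)·log₂(3/8)]
  = 0.3750 + 0.5000 + 0.5306
  = 1.4056 bits

I(A;B) = H(A) + H(B) - H(A,B)
  = 1.4056 + 1.4056 - 1.4056
  = 1.4056 bits

min(H(A), H(B)) = min(1.4056, 1.4056) = 1.4056 bits
Normalized MI = 1.4056 / 1.4056 = 1.0000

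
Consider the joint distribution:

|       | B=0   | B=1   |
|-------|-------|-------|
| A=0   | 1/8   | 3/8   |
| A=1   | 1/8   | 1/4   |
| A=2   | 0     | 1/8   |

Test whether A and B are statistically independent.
Marginal P(A) (row sums):
  P(A=0) = 1/8 + 3/8 = 1/2
  P(A=1) = 1/8 + 1/4 = 3/8
  P(A=2) = 0 + 1/8 = 1/8
Marginal P(B) (column sums):
  P(B=0) = 1/8 + 1/8 + 0 = 1/4
  P(B=1) = 3/8 + 1/4 + 1/8 = 3/4

A and B are independent iff P(A=i,B=j) = P(A=i)·P(B=j) for every cell.
  P(A=1)·P(B=0) = 3/8 × 1/4 = 3/32, but P(A=1,B=0) = 1/8 ✗

No, A and B are not independent. Quantitatively, I(A;B) > 0:

H(A) = -[(1/2)·log₂(1/2) + (3/8)·log₂(3/8) + (1/8)·log₂(1/8)]
  = 0.5000 + 0.5306 + 0.3750
  = 1.4056 bits
H(B) = -[(1/4)·log₂(1/4) + (3/4)·log₂(3/4)]
  = 0.5000 + 0.3113
  = 0.8113 bits
H(A,B) = -[(1/8)·log₂(1/8) + (3/8)·log₂(3/8) + (1/8)·log₂(1/8) + (1/4)·log₂(1/4) + (1/8)·log₂(1/8)]
  = 0.3750 + 0.5306 + 0.3750 + 0.5000 + 0.3750
  = 2.1556 bits
I(A;B) = H(A) + H(B) - H(A,B) = 1.4056 + 0.8113 - 2.1556 = 0.0613 bits > 0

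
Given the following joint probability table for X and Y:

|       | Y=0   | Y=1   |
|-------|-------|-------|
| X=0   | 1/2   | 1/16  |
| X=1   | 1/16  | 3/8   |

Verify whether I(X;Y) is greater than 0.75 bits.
Marginal P(X) (row sums):
  P(X=0) = 1/2 + 1/16 = 9/16
  P(X=1) = 1/16 + 3/8 = 7/16
Marginal P(Y) (column sums):
  P(Y=0) = 1/2 + 1/16 = 9/16
  P(Y=1) = 1/16 + 3/8 = 7/16

H(X) = -[(9/16)·log₂(9/16) + (7/16)·log₂(7/16)]
  = 0.4669 + 0.5218
  = 0.9887 bits
H(Y) = -[(9/16)·log₂(9/16) + (7/16)·log₂(7/16)]
  = 0.4669 + 0.5218
  = 0.9887 bits
H(X,Y) = -[(1/2)·log₂(1/2) + (1/16)·log₂(1/16) + (1/16)·log₂(1/16) + (3/8)·log₂(3/8)]
  = 0.5000 + 0.2500 + 0.2500 + 0.5306
  = 1.5306 bits

I(X;Y) = H(X) + H(Y) - H(X,Y)
  = 0.9887 + 0.9887 - 1.5306
  = 0.4468 bits

No. I(X;Y) = 0.4468 bits, which is ≤ 0.75 bits.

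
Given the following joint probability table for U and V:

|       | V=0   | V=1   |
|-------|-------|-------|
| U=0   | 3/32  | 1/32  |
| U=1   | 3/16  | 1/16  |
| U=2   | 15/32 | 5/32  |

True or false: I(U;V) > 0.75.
Marginal P(U) (row sums):
  P(U=0) = 3/32 + 1/32 = 1/8
  P(U=1) = 3/16 + 1/16 = 1/4
  P(U=2) = 15/32 + 5/32 = 5/8
Marginal P(V) (column sums):
  P(V=0) = 3/32 + 3/16 + 15/32 = 3/4
  P(V=1) = 1/32 + 1/16 + 5/32 = 1/4

H(U) = -[(1/8)·log₂(1/8) + (1/4)·log₂(1/4) + (5/8)·log₂(5/8)]
  = 0.3750 + 0.5000 + 0.4238
  = 1.2988 bits
H(V) = -[(3/4)·log₂(3/4) + (1/4)·log₂(1/4)]
  = 0.3113 + 0.5000
  = 0.8113 bits
H(U,V) = -[(3/32)·log₂(3/32) + (1/32)·log₂(1/32) + (3/16)·log₂(3/16) + (1/16)·log₂(1/16) + (15/32)·log₂(15/32) + (5/32)·log₂(5/32)]
  = 0.3202 + 0.1563 + 0.4528 + 0.2500 + 0.5124 + 0.4184
  = 2.1101 bits

I(U;V) = H(U) + H(V) - H(U,V)
  = 1.2988 + 0.8113 - 2.1101
  = 0.0000 bits

False. I(U;V) = 0.0000 bits, which is ≤ 0.75 bits.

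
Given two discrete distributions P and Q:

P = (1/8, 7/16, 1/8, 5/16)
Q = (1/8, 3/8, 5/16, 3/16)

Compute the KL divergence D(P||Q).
D(P||Q) = Σ P(i) log₂(P(i)/Q(i))
  i=0: (1/8) × log₂((1/8)/(1/8)) = (1/8) × log₂(1) = 0.0000
  i=1: (7/16) × log₂((7/16)/(3/8)) = (7/16) × log₂(7/6) = 0.0973
  i=2: (1/8) × log₂((1/8)/(5/16)) = (1/8) × log₂(2/5) = -0.1652
  i=3: (5/16) × log₂((5/16)/(3/16)) = (5/16) × log₂(5/3) = 0.2303
D(P||Q) = 0.0000 + 0.0973 - 0.1652 + 0.2303
  = 0.1624 bits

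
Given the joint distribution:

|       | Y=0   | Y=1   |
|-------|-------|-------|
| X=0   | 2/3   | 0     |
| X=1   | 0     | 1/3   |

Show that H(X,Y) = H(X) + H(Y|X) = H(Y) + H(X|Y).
Marginal P(X) (row sums):
  P(X=0) = 2/3 + 0 = 2/3
  P(X=1) = 0 + 1/3 = 1/3
Marginal P(Y) (column sums):
  P(Y=0) = 2/3 + 0 = 2/3
  P(Y=1) = 0 + 1/3 = 1/3

Decomposition 1: H(X) + H(Y|X)
H(X) = -[(2/3)·log₂(2/3) + (1/3)·log₂(1/3)]
  = 0.3900 + 0.5283
  = 0.9183 bits
H(Y|X) = -Σ P(X,Y)·log₂ P(Y|X), where P(Y|X) = P(X,Y) / P(X)
  (cells with P(X,Y) = 0 contribute 0)
  (X=0,Y=0): P(Y|X) = (2/3)/(2/3) = 1;  -(2/3)·log₂(1) = 0.0000
  (X=1,Y=1): P(Y|X) = (1/3)/(1/3) = 1;  -(1/3)·log₂(1) = 0.0000
H(Y|X) = 0.0000 + 0.0000
  = 0.0000 bits
H(X) + H(Y|X) = 0.9183 + 0.0000 = 0.9183 bits

Decomposition 2: H(Y) + H(X|Y)
H(Y) = -[(2/3)·log₂(2/3) + (1/3)·log₂(1/3)]
  = 0.3900 + 0.5283
  = 0.9183 bits
H(X|Y) = -Σ P(X,Y)·log₂ P(X|Y), where P(X|Y) = P(X,Y) / P(Y)
  (cells with P(X,Y) = 0 contribute 0)
  (X=0,Y=0): P(X|Y) = (2/3)/(2/3) = 1;  -(2/3)·log₂(1) = 0.0000
  (X=1,Y=1): P(X|Y) = (1/3)/(1/3) = 1;  -(1/3)·log₂(1) = 0.0000
H(X|Y) = 0.0000 + 0.0000
  = 0.0000 bits
H(Y) + H(X|Y) = 0.9183 + 0.0000 = 0.9183 bits

Direct computation of the joint entropy:
H(X,Y) = -[(2/3)·log₂(2/3) + (1/3)·log₂(1/3)]
  = 0.3900 + 0.5283
  = 0.9183 bits

All three agree: H(X,Y) = 0.9183 bits ✓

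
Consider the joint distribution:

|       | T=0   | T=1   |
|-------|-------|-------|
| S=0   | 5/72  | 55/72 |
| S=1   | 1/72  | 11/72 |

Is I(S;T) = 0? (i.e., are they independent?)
Marginal P(S) (row sums):
  P(S=0) = 5/72 + 55/72 = 5/6
  P(S=1) = 1/72 + 11/72 = 1/6
Marginal P(T) (column sums):
  P(T=0) = 5/72 + 1/72 = 1/12
  P(T=1) = 55/72 + 11/72 = 11/12

S and T are independent iff P(S=i,T=j) = P(S=i)·P(T=j) for every cell.
  P(S=0)·P(T=0) = 5/6 × 1/12 = 5/72 = P(S=0,T=0) ✓
  P(S=0)·P(T=1) = 5/6 × 11/12 = 55/72 = P(S=0,T=1) ✓
  P(S=1)·P(T=0) = 1/6 × 1/12 = 1/72 = P(S=1,T=0) ✓
  P(S=1)·P(T=1) = 1/6 × 11/12 = 11/72 = P(S=1,T=1) ✓

Yes, S and T are independent: every cell factors, so I(S;T) = 0 bits.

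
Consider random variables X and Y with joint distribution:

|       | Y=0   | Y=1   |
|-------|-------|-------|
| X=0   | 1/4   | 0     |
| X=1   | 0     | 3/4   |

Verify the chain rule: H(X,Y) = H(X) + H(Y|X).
Left side:
H(X,Y) = -[(1/4)·log₂(1/4) + (3/4)·log₂(3/4)]
  = 0.5000 + 0.3113
  = 0.8113 bits

Right side:
Marginal P(X) (row sums):
  P(X=0) = 1/4 + 0 = 1/4
  P(X=1) = 0 + 3/4 = 3/4
H(X) = -[(1/4)·log₂(1/4) + (3/4)·log₂(3/4)]
  = 0.5000 + 0.3113
  = 0.8113 bits
H(Y|X) = -Σ P(X,Y)·log₂ P(Y|X), where P(Y|X) = P(X,Y) / P(X)
  (cells with P(X,Y) = 0 contribute 0)
  (X=0,Y=0): P(Y|X) = (1/4)/(1/4) = 1;  -(1/4)·log₂(1) = 0.0000
  (X=1,Y=1): P(Y|X) = (3/4)/(3/4) = 1;  -(3/4)·log₂(1) = 0.0000
H(Y|X) = 0.0000 + 0.0000
  = 0.0000 bits
H(X) + H(Y|X) = 0.8113 + 0.0000 = 0.8113 bits

Both sides equal 0.8113 bits, so the chain rule holds ✓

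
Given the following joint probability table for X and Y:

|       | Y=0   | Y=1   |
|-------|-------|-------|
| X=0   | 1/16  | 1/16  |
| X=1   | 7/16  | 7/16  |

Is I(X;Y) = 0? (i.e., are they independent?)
Marginal P(X) (row sums):
  P(X=0) = 1/16 + 1/16 = 1/8
  P(X=1) = 7/16 + 7/16 = 7/8
Marginal P(Y) (column sums):
  P(Y=0) = 1/16 + 7/16 = 1/2
  P(Y=1) = 1/16 + 7/16 = 1/2

X and Y are independent iff P(X=i,Y=j) = P(X=i)·P(Y=j) for every cell.
  P(X=0)·P(Y=0) = 1/8 × 1/2 = 1/16 = P(X=0,Y=0) ✓
  P(X=0)·P(Y=1) = 1/8 × 1/2 = 1/16 = P(X=0,Y=1) ✓
  P(X=1)·P(Y=0) = 7/8 × 1/2 = 7/16 = P(X=1,Y=0) ✓
  P(X=1)·P(Y=1) = 7/8 × 1/2 = 7/16 = P(X=1,Y=1) ✓

Yes, X and Y are independent: every cell factors, so I(X;Y) = 0 bits.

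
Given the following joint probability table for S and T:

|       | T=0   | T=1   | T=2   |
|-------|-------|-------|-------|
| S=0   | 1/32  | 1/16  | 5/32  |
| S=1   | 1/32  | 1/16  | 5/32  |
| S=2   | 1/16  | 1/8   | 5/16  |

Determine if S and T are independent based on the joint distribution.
Marginal P(S) (row sums):
  P(S=0) = 1/32 + 1/16 + 5/32 = 1/4
  P(S=1) = 1/32 + 1/16 + 5/32 = 1/4
  P(S=2) = 1/16 + 1/8 + 5/16 = 1/2
Marginal P(T) (column sums):
  P(T=0) = 1/32 + 1/32 + 1/16 = 1/8
  P(T=1) = 1/16 + 1/16 + 1/8 = 1/4
  P(T=2) = 5/32 + 5/32 + 5/16 = 5/8

S and T are independent iff P(S=i,T=j) = P(S=i)·P(T=j) for every cell.
  P(S=0)·P(T=0) = 1/4 × 1/8 = 1/32 = P(S=0,T=0) ✓
  P(S=0)·P(T=1) = 1/4 × 1/4 = 1/16 = P(S=0,T=1) ✓
  P(S=0)·P(T=2) = 1/4 × 5/8 = 5/32 = P(S=0,T=2) ✓
  P(S=1)·P(T=0) = 1/4 × 1/8 = 1/32 = P(S=1,T=0) ✓
  P(S=1)·P(T=1) = 1/4 × 1/4 = 1/16 = P(S=1,T=1) ✓
  P(S=1)·P(T=2) = 1/4 × 5/8 = 5/32 = P(S=1,T=2) ✓
  P(S=2)·P(T=0) = 1/2 × 1/8 = 1/16 = P(S=2,T=0) ✓
  P(S=2)·P(T=1) = 1/2 × 1/4 = 1/8 = P(S=2,T=1) ✓
  P(S=2)·P(T=2) = 1/2 × 5/8 = 5/16 = P(S=2,T=2) ✓

Yes, S and T are independent: every cell factors, so I(S;T) = 0 bits.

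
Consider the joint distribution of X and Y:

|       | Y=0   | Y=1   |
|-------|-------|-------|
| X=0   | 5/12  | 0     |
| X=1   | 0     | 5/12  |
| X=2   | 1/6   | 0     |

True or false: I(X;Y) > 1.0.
Marginal P(X) (row sums):
  P(X=0) = 5/12 + 0 = 5/12
  P(X=1) = 0 + 5/12 = 5/12
  P(X=2) = 1/6 + 0 = 1/6
Marginal P(Y) (column sums):
  P(Y=0) = 5/12 + 0 + 1/6 = 7/12
  P(Y=1) = 0 + 5/12 + 0 = 5/12

H(X) = -[(5/12)·log₂(5/12) + (5/12)·log₂(5/12) + (1/6)·log₂(1/6)]
  = 0.5263 + 0.5263 + 0.4308
  = 1.4834 bits
H(Y) = -[(7/12)·log₂(7/12) + (5/12)·log₂(5/12)]
  = 0.4536 + 0.5263
  = 0.9799 bits
H(X,Y) = -[(5/12)·log₂(5/12) + (5/12)·log₂(5/12) + (1/6)·log₂(1/6)]
  = 0.5263 + 0.5263 + 0.4308
  = 1.4834 bits

I(X;Y) = H(X) + H(Y) - H(X,Y)
  = 1.4834 + 0.9799 - 1.4834
  = 0.9799 bits

False. I(X;Y) = 0.9799 bits, which is ≤ 1.0 bits.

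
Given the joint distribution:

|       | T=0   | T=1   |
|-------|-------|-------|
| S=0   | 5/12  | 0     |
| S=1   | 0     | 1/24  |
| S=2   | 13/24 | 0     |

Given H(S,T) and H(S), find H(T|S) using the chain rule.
From the chain rule: H(S,T) = H(S) + H(T|S)
Therefore: H(T|S) = H(S,T) - H(S)

H(S,T) = -[(5/12)·log₂(5/12) + (1/24)·log₂(1/24) + (13/24)·log₂(13/24)]
  = 0.5263 + 0.1910 + 0.4791
  = 1.1964 bits
Marginal P(S) (row sums):
  P(S=0) = 5/12 + 0 = 5/12
  P(S=1) = 0 + 1/24 = 1/24
  P(S=2) = 13/24 + 0 = 13/24
H(S) = -[(5/12)·log₂(5/12) + (1/24)·log₂(1/24) + (13/24)·log₂(13/24)]
  = 0.5263 + 0.1910 + 0.4791
  = 1.1964 bits

H(T|S) = 1.1964 - 1.1964 = 0.0000 bits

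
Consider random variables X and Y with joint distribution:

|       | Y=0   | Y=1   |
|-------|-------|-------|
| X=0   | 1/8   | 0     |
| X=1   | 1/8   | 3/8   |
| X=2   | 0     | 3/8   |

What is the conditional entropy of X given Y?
Marginal P(Y) (column sums):
  P(Y=0) = 1/8 + 1/8 + 0 = 1/4
  P(Y=1) = 0 + 3/8 + 3/8 = 3/4

H(X|Y) = -Σ P(X,Y)·log₂ P(X|Y), where P(X|Y) = P(X,Y) / P(Y)
  (cells with P(X,Y) = 0 contribute 0)
  (X=0,Y=0): P(X|Y) = (1/8)/(1/4) = 1/2;  -(1/8)·log₂(1/2) = 0.1250
  (X=1,Y=0): P(X|Y) = (1/8)/(1/4) = 1/2;  -(1/8)·log₂(1/2) = 0.1250
  (X=1,Y=1): P(X|Y) = (3/8)/(3/4) = 1/2;  -(3/8)·log₂(1/2) = 0.3750
  (X=2,Y=1): P(X|Y) = (3/8)/(3/4) = 1/2;  -(3/8)·log₂(1/2) = 0.3750
H(X|Y) = 0.1250 + 0.1250 + 0.3750 + 0.3750
  = 1.0000 bits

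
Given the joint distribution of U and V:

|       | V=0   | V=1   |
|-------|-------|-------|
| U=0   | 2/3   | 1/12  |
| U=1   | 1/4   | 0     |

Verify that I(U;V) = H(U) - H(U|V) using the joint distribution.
Left side, from I(U;V) = H(U) + H(V) - H(U,V):
Marginal P(U) (row sums):
  P(U=0) = 2/3 + 1/12 = 3/4
  P(U=1) = 1/4 + 0 = 1/4
Marginal P(V) (column sums):
  P(V=0) = 2/3 + 1/4 = 11/12
  P(V=1) = 1/12 + 0 = 1/12

H(U) = -[(3/4)·log₂(3/4) + (1/4)·log₂(1/4)]
  = 0.3113 + 0.5000
  = 0.8113 bits
H(V) = -[(11/12)·log₂(11/12) + (1/12)·log₂(1/12)]
  = 0.1151 + 0.2987
  = 0.4138 bits
H(U,V) = -[(2/3)·log₂(2/3) + (1/12)·log₂(1/12) + (1/4)·log₂(1/4)]
  = 0.3900 + 0.2987 + 0.5000
  = 1.1887 bits

I(U;V) = H(U) + H(V) - H(U,V)
  = 0.8113 + 0.4138 - 1.1887
  = 0.0364 bits

Right side, with H(U|V) computed directly from the conditional probabilities:
H(U|V) = -Σ P(U,V)·log₂ P(U|V), where P(U|V) = P(U,V) / P(V)
  (cells with P(U,V) = 0 contribute 0)
  (U=0,V=0): P(U|V) = (2/3)/(11/12) = 8/11;  -(2/3)·log₂(8/11) = 0.3063
  (U=0,V=1): P(U|V) = (1/12)/(1/12) = 1;  -(1/12)·log₂(1) = 0.0000
  (U=1,V=0): P(U|V) = (1/4)/(11/12) = 3/11;  -(1/4)·log₂(3/11) = 0.4686
H(U|V) = 0.3063 + 0.0000 + 0.4686
  = 0.7749 bits
H(U) - H(U|V) = 0.8113 - 0.7749 = 0.0364 bits

Both sides equal 0.0364 bits, so I(U;V) = H(U) - H(U|V) ✓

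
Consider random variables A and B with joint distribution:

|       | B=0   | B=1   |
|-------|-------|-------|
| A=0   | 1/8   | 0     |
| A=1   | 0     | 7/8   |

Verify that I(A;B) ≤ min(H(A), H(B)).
Marginal P(A) (row sums):
  P(A=0) = 1/8 + 0 = 1/8
  P(A=1) = 0 + 7/8 = 7/8
Marginal P(B) (column sums):
  P(B=0) = 1/8 + 0 = 1/8
  P(B=1) = 0 + 7/8 = 7/8

H(A) = -[(1/8)·log₂(1/8) + (7/8)·log₂(7/8)]
  = 0.3750 + 0.1686
  = 0.5436 bits
H(B) = -[(1/8)·log₂(1/8) + (7/8)·log₂(7/8)]
  = 0.3750 + 0.1686
  = 0.5436 bits
H(A,B) = -[(1/8)·log₂(1/8) + (7/8)·log₂(7/8)]
  = 0.3750 + 0.1686
  = 0.5436 bits

I(A;B) = H(A) + H(B) - H(A,B)
  = 0.5436 + 0.5436 - 0.5436
  = 0.5436 bits

min(H(A), H(B)) = min(0.5436, 0.5436) = 0.5436 bits
Since 0.5436 ≤ 0.5436, the bound is satisfied ✓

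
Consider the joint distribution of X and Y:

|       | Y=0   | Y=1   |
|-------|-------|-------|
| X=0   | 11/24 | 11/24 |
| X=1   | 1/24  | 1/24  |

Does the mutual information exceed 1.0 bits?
Marginal P(X) (row sums):
  P(X=0) = 11/24 + 11/24 = 11/12
  P(X=1) = 1/24 + 1/24 = 1/12
Marginal P(Y) (column sums):
  P(Y=0) = 11/24 + 1/24 = 1/2
  P(Y=1) = 11/24 + 1/24 = 1/2

H(X) = -[(11/12)·log₂(11/12) + (1/12)·log₂(1/12)]
  = 0.1151 + 0.2987
  = 0.4138 bits
H(Y) = -[(1/2)·log₂(1/2) + (1/2)·log₂(1/2)]
  = 0.5000 + 0.5000
  = 1.0000 bits
H(X,Y) = -[(11/24)·log₂(11/24) + (11/24)·log₂(11/24) + (1/24)·log₂(1/24) + (1/24)·log₂(1/24)]
  = 0.5159 + 0.5159 + 0.1910 + 0.1910
  = 1.4138 bits

I(X;Y) = H(X) + H(Y) - H(X,Y)
  = 0.4138 + 1.0000 - 1.4138
  = 0.0000 bits

No. I(X;Y) = 0.0000 bits, which is ≤ 1.0 bits.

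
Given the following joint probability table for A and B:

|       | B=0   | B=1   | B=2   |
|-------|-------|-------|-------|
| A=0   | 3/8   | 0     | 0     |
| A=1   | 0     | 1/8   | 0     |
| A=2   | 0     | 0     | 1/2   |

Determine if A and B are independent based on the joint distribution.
Marginal P(A) (row sums):
  P(A=0) = 3/8 + 0 + 0 = 3/8
  P(A=1) = 0 + 1/8 + 0 = 1/8
  P(A=2) = 0 + 0 + 1/2 = 1/2
Marginal P(B) (column sums):
  P(B=0) = 3/8 + 0 + 0 = 3/8
  P(B=1) = 0 + 1/8 + 0 = 1/8
  P(B=2) = 0 + 0 + 1/2 = 1/2

A and B are independent iff P(A=i,B=j) = P(A=i)·P(B=j) for every cell.
  P(A=0)·P(B=0) = 3/8 × 3/8 = 9/64, but P(A=0,B=0) = 3/8 ✗

No, A and B are not independent. Quantitatively, I(A;B) > 0:

H(A) = -[(3/8)·log₂(3/8) + (1/8)·log₂(1/8) + (1/2)·log₂(1/2)]
  = 0.5306 + 0.3750 + 0.5000
  = 1.4056 bits
H(B) = -[(3/8)·log₂(3/8) + (1/8)·log₂(1/8) + (1/2)·log₂(1/2)]
  = 0.5306 + 0.3750 + 0.5000
  = 1.4056 bits
H(A,B) = -[(3/8)·log₂(3/8) + (1/8)·log₂(1/8) + (1/2)·log₂(1/2)]
  = 0.5306 + 0.3750 + 0.5000
  = 1.4056 bits
I(A;B) = H(A) + H(B) - H(A,B) = 1.4056 + 1.4056 - 1.4056 = 1.4056 bits > 0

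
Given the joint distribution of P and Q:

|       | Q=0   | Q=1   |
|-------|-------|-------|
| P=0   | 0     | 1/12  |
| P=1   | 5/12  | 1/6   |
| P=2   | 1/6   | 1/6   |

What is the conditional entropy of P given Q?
Marginal P(Q) (column sums):
  P(Q=0) = 0 + 5/12 + 1/6 = 7/12
  P(Q=1) = 1/12 + 1/6 + 1/6 = 5/12

H(P|Q) = -Σ P(P,Q)·log₂ P(P|Q), where P(P|Q) = P(P,Q) / P(Q)
  (cells with P(P,Q) = 0 contribute 0)
  (P=0,Q=1): P(P|Q) = (1/12)/(5/12) = 1/5;  -(1/12)·log₂(1/5) = 0.1935
  (P=1,Q=0): P(P|Q) = (5/12)/(7/12) = 5/7;  -(5/12)·log₂(5/7) = 0.2023
  (P=1,Q=1): P(P|Q) = (1/6)/(5/12) = 2/5;  -(1/6)·log₂(2/5) = 0.2203
  (P=2,Q=0): P(P|Q) = (1/6)/(7/12) = 2/7;  -(1/6)·log₂(2/7) = 0.3012
  (P=2,Q=1): P(P|Q) = (1/6)/(5/12) = 2/5;  -(1/6)·log₂(2/5) = 0.2203
H(P|Q) = 0.1935 + 0.2023 + 0.2203 + 0.3012 + 0.2203
  = 1.1376 bits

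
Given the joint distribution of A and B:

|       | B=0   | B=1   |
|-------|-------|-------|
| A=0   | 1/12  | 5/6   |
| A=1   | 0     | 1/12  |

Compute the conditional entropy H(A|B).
Marginal P(B) (column sums):
  P(B=0) = 1/12 + 0 = 1/12
  P(B=1) = 5/6 + 1/12 = 11/12

H(A|B) = -Σ P(A,B)·log₂ P(A|B), where P(A|B) = P(A,B) / P(B)
  (cells with P(A,B) = 0 contribute 0)
  (A=0,B=0): P(A|B) = (1/12)/(1/12) = 1;  -(1/12)·log₂(1) = 0.0000
  (A=0,B=1): P(A|B) = (5/6)/(11/12) = 10/11;  -(5/6)·log₂(10/11) = 0.1146
  (A=1,B=1): P(A|B) = (1/12)/(11/12) = 1/11;  -(1/12)·log₂(1/11) = 0.2883
H(A|B) = 0.0000 + 0.1146 + 0.2883
  = 0.4029 bits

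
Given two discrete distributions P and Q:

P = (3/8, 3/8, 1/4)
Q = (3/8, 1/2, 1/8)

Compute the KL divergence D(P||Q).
D(P||Q) = Σ P(i) log₂(P(i)/Q(i))
  i=0: (3/8) × log₂((3/8)/(3/8)) = (3/8) × log₂(1) = 0.0000
  i=1: (3/8) × log₂((3/8)/(1/2)) = (3/8) × log₂(3/4) = -0.1556
  i=2: (1/4) × log₂((1/4)/(1/8)) = (1/4) × log₂(2) = 0.2500
D(P||Q) = 0.0000 - 0.1556 + 0.2500
  = 0.0944 bits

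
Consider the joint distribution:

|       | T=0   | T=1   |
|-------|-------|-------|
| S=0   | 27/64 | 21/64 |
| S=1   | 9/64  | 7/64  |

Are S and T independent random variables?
Marginal P(S) (row sums):
  P(S=0) = 27/64 + 21/64 = 3/4
  P(S=1) = 9/64 + 7/64 = 1/4
Marginal P(T) (column sums):
  P(T=0) = 27/64 + 9/64 = 9/16
  P(T=1) = 21/64 + 7/64 = 7/16

S and T are independent iff P(S=i,T=j) = P(S=i)·P(T=j) for every cell.
  P(S=0)·P(T=0) = 3/4 × 9/16 = 27/64 = P(S=0,T=0) ✓
  P(S=0)·P(T=1) = 3/4 × 7/16 = 21/64 = P(S=0,T=1) ✓
  P(S=1)·P(T=0) = 1/4 × 9/16 = 9/64 = P(S=1,T=0) ✓
  P(S=1)·P(T=1) = 1/4 × 7/16 = 7/64 = P(S=1,T=1) ✓

Yes, S and T are independent: every cell factors, so I(S;T) = 0 bits.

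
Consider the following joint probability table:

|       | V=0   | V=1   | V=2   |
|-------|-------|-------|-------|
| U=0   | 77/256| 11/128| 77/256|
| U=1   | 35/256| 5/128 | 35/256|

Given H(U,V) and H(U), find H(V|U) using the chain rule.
From the chain rule: H(U,V) = H(U) + H(V|U)
Therefore: H(V|U) = H(U,V) - H(U)

H(U,V) = -[(77/256)·log₂(77/256) + (11/128)·log₂(11/128) + (77/256)·log₂(77/256) + (35/256)·log₂(35/256) + (5/128)·log₂(5/128) + (35/256)·log₂(35/256)]
  = 0.5213 + 0.3043 + 0.5213 + 0.3925 + 0.1827 + 0.3925
  = 2.3146 bits
Marginal P(U) (row sums):
  P(U=0) = 77/256 + 11/128 + 77/256 = 11/16
  P(U=1) = 35/256 + 5/128 + 35/256 = 5/16
H(U) = -[(11/16)·log₂(11/16) + (5/16)·log₂(5/16)]
  = 0.3716 + 0.5244
  = 0.8960 bits

H(V|U) = 2.3146 - 0.8960 = 1.4186 bits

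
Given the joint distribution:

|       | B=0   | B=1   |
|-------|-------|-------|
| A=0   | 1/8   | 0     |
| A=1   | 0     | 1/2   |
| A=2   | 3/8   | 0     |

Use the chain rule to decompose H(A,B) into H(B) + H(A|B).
By the chain rule: H(A,B) = H(B) + H(A|B)

Marginal P(B) (column sums):
  P(B=0) = 1/8 + 0 + 3/8 = 1/2
  P(B=1) = 0 + 1/2 + 0 = 1/2
H(B) = -[(1/2)·log₂(1/2) + (1/2)·log₂(1/2)]
  = 0.5000 + 0.5000
  = 1.0000 bits
H(A|B) = -Σ P(A,B)·log₂ P(A|B), where P(A|B) = P(A,B) / P(B)
  (cells with P(A,B) = 0 contribute 0)
  (A=0,B=0): P(A|B) = (1/8)/(1/2) = 1/4;  -(1/8)·log₂(1/4) = 0.2500
  (A=1,B=1): P(A|B) = (1/2)/(1/2) = 1;  -(1/2)·log₂(1) = 0.0000
  (A=2,B=0): P(A|B) = (3/8)/(1/2) = 3/4;  -(3/8)·log₂(3/4) = 0.1556
H(A|B) = 0.2500 + 0.0000 + 0.1556
  = 0.4056 bits

H(A,B) = H(B) + H(A|B) = 1.0000 + 0.4056 = 1.4056 bits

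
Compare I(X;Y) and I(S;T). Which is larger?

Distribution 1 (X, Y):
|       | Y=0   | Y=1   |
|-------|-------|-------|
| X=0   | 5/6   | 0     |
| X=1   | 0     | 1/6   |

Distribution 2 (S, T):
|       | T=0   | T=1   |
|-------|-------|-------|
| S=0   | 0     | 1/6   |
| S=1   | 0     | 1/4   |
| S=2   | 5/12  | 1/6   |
Distribution 1 (X, Y):
Marginal P(X) (row sums):
  P(X=0) = 5/6 + 0 = 5/6
  P(X=1) = 0 + 1/6 = 1/6
Marginal P(Y) (column sums):
  P(Y=0) = 5/6 + 0 = 5/6
  P(Y=1) = 0 + 1/6 = 1/6

H(X) = -[(5/6)·log₂(5/6) + (1/6)·log₂(1/6)]
  = 0.2192 + 0.4308
  = 0.6500 bits
H(Y) = -[(5/6)·log₂(5/6) + (1/6)·log₂(1/6)]
  = 0.2192 + 0.4308
  = 0.6500 bits
H(X,Y) = -[(5/6)·log₂(5/6) + (1/6)·log₂(1/6)]
  = 0.2192 + 0.4308
  = 0.6500 bits

I(X;Y) = H(X) + H(Y) - H(X,Y)
  = 0.6500 + 0.6500 - 0.6500
  = 0.6500 bits

Distribution 2 (S, T):
Marginal P(S) (row sums):
  P(S=0) = 0 + 1/6 = 1/6
  P(S=1) = 0 + 1/4 = 1/4
  P(S=2) = 5/12 + 1/6 = 7/12
Marginal P(T) (column sums):
  P(T=0) = 0 + 0 + 5/12 = 5/12
  P(T=1) = 1/6 + 1/4 + 1/6 = 7/12

H(S) = -[(1/6)·log₂(1/6) + (1/4)·log₂(1/4) + (7/12)·log₂(7/12)]
  = 0.4308 + 0.5000 + 0.4536
  = 1.3844 bits
H(T) = -[(5/12)·log₂(5/12) + (7/12)·log₂(7/12)]
  = 0.5263 + 0.4536
  = 0.9799 bits
H(S,T) = -[(1/6)·log₂(1/6) + (1/4)·log₂(1/4) + (5/12)·log₂(5/12) + (1/6)·log₂(1/6)]
  = 0.4308 + 0.5000 + 0.5263 + 0.4308
  = 1.8879 bits

I(S;T) = H(S) + H(T) - H(S,T)
  = 1.3844 + 0.9799 - 1.8879
  = 0.4764 bits

I(X;Y) = 0.6500 bits > I(S;T) = 0.4764 bits, so (X, Y) has the higher mutual information (stronger dependence).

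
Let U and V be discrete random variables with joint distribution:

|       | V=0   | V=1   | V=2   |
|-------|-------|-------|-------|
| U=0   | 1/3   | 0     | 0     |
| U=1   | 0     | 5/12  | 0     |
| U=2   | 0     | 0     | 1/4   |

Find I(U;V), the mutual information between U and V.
Marginal P(U) (row sums):
  P(U=0) = 1/3 + 0 + 0 = 1/3
  P(U=1) = 0 + 5/12 + 0 = 5/12
  P(U=2) = 0 + 0 + 1/4 = 1/4
Marginal P(V) (column sums):
  P(V=0) = 1/3 + 0 + 0 = 1/3
  P(V=1) = 0 + 5/12 + 0 = 5/12
  P(V=2) = 0 + 0 + 1/4 = 1/4

H(U) = -[(1/3)·log₂(1/3) + (5/12)·log₂(5/12) + (1/4)·log₂(1/4)]
  = 0.5283 + 0.5263 + 0.5000
  = 1.5546 bits
H(V) = -[(1/3)·log₂(1/3) + (5/12)·log₂(5/12) + (1/4)·log₂(1/4)]
  = 0.5283 + 0.5263 + 0.5000
  = 1.5546 bits
H(U,V) = -[(1/3)·log₂(1/3) + (5/12)·log₂(5/12) + (1/4)·log₂(1/4)]
  = 0.5283 + 0.5263 + 0.5000
  = 1.5546 bits

I(U;V) = H(U) + H(V) - H(U,V)
  = 1.5546 + 1.5546 - 1.5546
  = 1.5546 bits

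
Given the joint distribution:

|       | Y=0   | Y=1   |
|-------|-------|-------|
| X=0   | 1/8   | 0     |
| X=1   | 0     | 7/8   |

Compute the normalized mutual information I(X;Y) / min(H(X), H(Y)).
Marginal P(X) (row sums):
  P(X=0) = 1/8 + 0 = 1/8
  P(X=1) = 0 + 7/8 = 7/8
Marginal P(Y) (column sums):
  P(Y=0) = 1/8 + 0 = 1/8
  P(Y=1) = 0 + 7/8 = 7/8

H(X) = -[(1/8)·log₂(1/8) + (7/8)·log₂(7/8)]
  = 0.3750 + 0.1686
  = 0.5436 bits
H(Y) = -[(1/8)·log₂(1/8) + (7/8)·log₂(7/8)]
  = 0.3750 + 0.1686
  = 0.5436 bits
H(X,Y) = -[(1/8)·log₂(1/8) + (7/8)·log₂(7/8)]
  = 0.3750 + 0.1686
  = 0.5436 bits

I(X;Y) = H(X) + H(Y) - H(X,Y)
  = 0.5436 + 0.5436 - 0.5436
  = 0.5436 bits

min(H(X), H(Y)) = min(0.5436, 0.5436) = 0.5436 bits
Normalized MI = 0.5436 / 0.5436 = 1.0000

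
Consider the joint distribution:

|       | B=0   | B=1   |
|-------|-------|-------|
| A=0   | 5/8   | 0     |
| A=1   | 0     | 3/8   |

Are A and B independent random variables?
Marginal P(A) (row sums):
  P(A=0) = 5/8 + 0 = 5/8
  P(A=1) = 0 + 3/8 = 3/8
Marginal P(B) (column sums):
  P(B=0) = 5/8 + 0 = 5/8
  P(B=1) = 0 + 3/8 = 3/8

A and B are independent iff P(A=i,B=j) = P(A=i)·P(B=j) for every cell.
  P(A=0)·P(B=0) = 5/8 × 5/8 = 25/64, but P(A=0,B=0) = 5/8 ✗

No, A and B are not independent. Quantitatively, I(A;B) > 0:

H(A) = -[(5/8)·log₂(5/8) + (3/8)·log₂(3/8)]
  = 0.4238 + 0.5306
  = 0.9544 bits
H(B) = -[(5/8)·log₂(5/8) + (3/8)·log₂(3/8)]
  = 0.4238 + 0.5306
  = 0.9544 bits
H(A,B) = -[(5/8)·log₂(5/8) + (3/8)·log₂(3/8)]
  = 0.4238 + 0.5306
  = 0.9544 bits
I(A;B) = H(A) + H(B) - H(A,B) = 0.9544 + 0.9544 - 0.9544 = 0.9544 bits > 0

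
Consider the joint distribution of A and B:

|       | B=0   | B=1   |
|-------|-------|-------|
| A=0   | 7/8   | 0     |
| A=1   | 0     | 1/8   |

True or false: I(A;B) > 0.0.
Marginal P(A) (row sums):
  P(A=0) = 7/8 + 0 = 7/8
  P(A=1) = 0 + 1/8 = 1/8
Marginal P(B) (column sums):
  P(B=0) = 7/8 + 0 = 7/8
  P(B=1) = 0 + 1/8 = 1/8

H(A) = -[(7/8)·log₂(7/8) + (1/8)·log₂(1/8)]
  = 0.1686 + 0.3750
  = 0.5436 bits
H(B) = -[(7/8)·log₂(7/8) + (1/8)·log₂(1/8)]
  = 0.1686 + 0.3750
  = 0.5436 bits
H(A,B) = -[(7/8)·log₂(7/8) + (1/8)·log₂(1/8)]
  = 0.1686 + 0.3750
  = 0.5436 bits

I(A;B) = H(A) + H(B) - H(A,B)
  = 0.5436 + 0.5436 - 0.5436
  = 0.5436 bits

True. I(A;B) = 0.5436 bits, which is > 0.0 bits.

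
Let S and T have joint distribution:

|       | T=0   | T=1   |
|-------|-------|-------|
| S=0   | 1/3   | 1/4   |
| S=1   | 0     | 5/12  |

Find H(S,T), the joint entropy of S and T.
H(S,T) = -Σ P(S,T) log₂ P(S,T), summed over the non-zero cells:
H(S,T) = -[(1/3)·log₂(1/3) + (1/4)·log₂(1/4) + (5/12)·log₂(5/12)]
  = 0.5283 + 0.5000 + 0.5263
  = 1.5546 bits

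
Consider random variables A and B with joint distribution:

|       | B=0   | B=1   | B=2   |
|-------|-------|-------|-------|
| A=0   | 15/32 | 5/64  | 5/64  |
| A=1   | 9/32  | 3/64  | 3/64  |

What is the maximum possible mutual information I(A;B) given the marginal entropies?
The upper bound on mutual information is I(A;B) ≤ min(H(A), H(B)).

Marginal P(A) (row sums):
  P(A=0) = 15/32 + 5/64 + 5/64 = 5/8
  P(A=1) = 9/32 + 3/64 + 3/64 = 3/8
Marginal P(B) (column sums):
  P(B=0) = 15/32 + 9/32 = 3/4
  P(B=1) = 5/64 + 3/64 = 1/8
  P(B=2) = 5/64 + 3/64 = 1/8

H(A) = -[(5/8)·log₂(5/8) + (3/8)·log₂(3/8)]
  = 0.4238 + 0.5306
  = 0.9544 bits
H(B) = -[(3/4)·log₂(3/4) + (1/8)·log₂(1/8) + (1/8)·log₂(1/8)]
  = 0.3113 + 0.3750 + 0.3750
  = 1.0613 bits

Maximum possible I(A;B) = min(0.9544, 1.0613) = 0.9544 bits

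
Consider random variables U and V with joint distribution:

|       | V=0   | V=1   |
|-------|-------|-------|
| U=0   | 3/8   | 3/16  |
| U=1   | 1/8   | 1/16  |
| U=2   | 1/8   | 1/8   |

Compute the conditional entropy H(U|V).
Marginal P(V) (column sums):
  P(V=0) = 3/8 + 1/8 + 1/8 = 5/8
  P(V=1) = 3/16 + 1/16 + 1/8 = 3/8

H(U|V) = -Σ P(U,V)·log₂ P(U|V), where P(U|V) = P(U,V) / P(V)
  (U=0,V=0): P(U|V) = (3/8)/(5/8) = 3/5;  -(3/8)·log₂(3/5) = 0.2764
  (U=0,V=1): P(U|V) = (3/16)/(3/8) = 1/2;  -(3/16)·log₂(1/2) = 0.1875
  (U=1,V=0): P(U|V) = (1/8)/(5/8) = 1/5;  -(1/8)·log₂(1/5) = 0.2902
  (U=1,V=1): P(U|V) = (1/16)/(3/8) = 1/6;  -(1/16)·log₂(1/6) = 0.1616
  (U=2,V=0): P(U|V) = (1/8)/(5/8) = 1/5;  -(1/8)·log₂(1/5) = 0.2902
  (U=2,V=1): P(U|V) = (1/8)/(3/8) = 1/3;  -(1/8)·log₂(1/3) = 0.1981
H(U|V) = 0.2764 + 0.1875 + 0.2902 + 0.1616 + 0.2902 + 0.1981
  = 1.4040 bits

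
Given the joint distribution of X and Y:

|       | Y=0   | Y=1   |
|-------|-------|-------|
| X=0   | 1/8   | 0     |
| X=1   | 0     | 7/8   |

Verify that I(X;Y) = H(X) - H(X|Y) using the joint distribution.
Left side, from I(X;Y) = H(X) + H(Y) - H(X,Y):
Marginal P(X) (row sums):
  P(X=0) = 1/8 + 0 = 1/8
  P(X=1) = 0 + 7/8 = 7/8
Marginal P(Y) (column sums):
  P(Y=0) = 1/8 + 0 = 1/8
  P(Y=1) = 0 + 7/8 = 7/8

H(X) = -[(1/8)·log₂(1/8) + (7/8)·log₂(7/8)]
  = 0.3750 + 0.1686
  = 0.5436 bits
H(Y) = -[(1/8)·log₂(1/8) + (7/8)·log₂(7/8)]
  = 0.3750 + 0.1686
  = 0.5436 bits
H(X,Y) = -[(1/8)·log₂(1/8) + (7/8)·log₂(7/8)]
  = 0.3750 + 0.1686
  = 0.5436 bits

I(X;Y) = H(X) + H(Y) - H(X,Y)
  = 0.5436 + 0.5436 - 0.5436
  = 0.5436 bits

Right side, with H(X|Y) computed directly from the conditional probabilities:
H(X|Y) = -Σ P(X,Y)·log₂ P(X|Y), where P(X|Y) = P(X,Y) / P(Y)
  (cells with P(X,Y) = 0 contribute 0)
  (X=0,Y=0): P(X|Y) = (1/8)/(1/8) = 1;  -(1/8)·log₂(1) = 0.0000
  (X=1,Y=1): P(X|Y) = (7/8)/(7/8) = 1;  -(7/8)·log₂(1) = 0.0000
H(X|Y) = 0.0000 + 0.0000
  = 0.0000 bits
H(X) - H(X|Y) = 0.5436 - 0.0000 = 0.5436 bits

Both sides equal 0.5436 bits, so I(X;Y) = H(X) - H(X|Y) ✓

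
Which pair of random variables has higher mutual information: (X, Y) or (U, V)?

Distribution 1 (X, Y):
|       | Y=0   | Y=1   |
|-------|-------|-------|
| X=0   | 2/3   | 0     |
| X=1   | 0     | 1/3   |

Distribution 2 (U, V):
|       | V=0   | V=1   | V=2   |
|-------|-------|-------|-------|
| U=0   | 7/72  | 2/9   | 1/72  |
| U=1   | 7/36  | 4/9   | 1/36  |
Distribution 1 (X, Y):
Marginal P(X) (row sums):
  P(X=0) = 2/3 + 0 = 2/3
  P(X=1) = 0 + 1/3 = 1/3
Marginal P(Y) (column sums):
  P(Y=0) = 2/3 + 0 = 2/3
  P(Y=1) = 0 + 1/3 = 1/3

H(X) = -[(2/3)·log₂(2/3) + (1/3)·log₂(1/3)]
  = 0.3900 + 0.5283
  = 0.9183 bits
H(Y) = -[(2/3)·log₂(2/3) + (1/3)·log₂(1/3)]
  = 0.3900 + 0.5283
  = 0.9183 bits
H(X,Y) = -[(2/3)·log₂(2/3) + (1/3)·log₂(1/3)]
  = 0.3900 + 0.5283
  = 0.9183 bits

I(X;Y) = H(X) + H(Y) - H(X,Y)
  = 0.9183 + 0.9183 - 0.9183
  = 0.9183 bits

Distribution 2 (U, V):
Marginal P(U) (row sums):
  P(U=0) = 7/72 + 2/9 + 1/72 = 1/3
  P(U=1) = 7/36 + 4/9 + 1/36 = 2/3
Marginal P(V) (column sums):
  P(V=0) = 7/72 + 7/36 = 7/24
  P(V=1) = 2/9 + 4/9 = 2/3
  P(V=2) = 1/72 + 1/36 = 1/24

H(U) = -[(1/3)·log₂(1/3) + (2/3)·log₂(2/3)]
  = 0.5283 + 0.3900
  = 0.9183 bits
H(V) = -[(7/24)·log₂(7/24) + (2/3)·log₂(2/3) + (1/24)·log₂(1/24)]
  = 0.5185 + 0.3900 + 0.1910
  = 1.0995 bits
H(U,V) = -[(7/72)·log₂(7/72) + (2/9)·log₂(2/9) + (1/72)·log₂(1/72) + (7/36)·log₂(7/36) + (4/9)·log₂(4/9) + (1/36)·log₂(1/36)]
  = 0.3269 + 0.4822 + 0.0857 + 0.4594 + 0.5200 + 0.1436
  = 2.0178 bits

I(U;V) = H(U) + H(V) - H(U,V)
  = 0.9183 + 1.0995 - 2.0178
  = 0.0000 bits

I(X;Y) = 0.9183 bits > I(U;V) = 0.0000 bits, so (X, Y) has the higher mutual information (stronger dependence).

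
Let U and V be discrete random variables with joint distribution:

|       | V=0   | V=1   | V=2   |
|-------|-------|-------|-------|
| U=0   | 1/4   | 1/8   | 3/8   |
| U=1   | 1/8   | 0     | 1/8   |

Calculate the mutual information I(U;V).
Marginal P(U) (row sums):
  P(U=0) = 1/4 + 1/8 + 3/8 = 3/4
  P(U=1) = 1/8 + 0 + 1/8 = 1/4
Marginal P(V) (column sums):
  P(V=0) = 1/4 + 1/8 = 3/8
  P(V=1) = 1/8 + 0 = 1/8
  P(V=2) = 3/8 + 1/8 = 1/2

H(U) = -[(3/4)·log₂(3/4) + (1/4)·log₂(1/4)]
  = 0.3113 + 0.5000
  = 0.8113 bits
H(V) = -[(3/8)·log₂(3/8) + (1/8)·log₂(1/8) + (1/2)·log₂(1/2)]
  = 0.5306 + 0.3750 + 0.5000
  = 1.4056 bits
H(U,V) = -[(1/4)·log₂(1/4) + (1/8)·log₂(1/8) + (3/8)·log₂(3/8) + (1/8)·log₂(1/8) + (1/8)·log₂(1/8)]
  = 0.5000 + 0.3750 + 0.5306 + 0.3750 + 0.3750
  = 2.1556 bits

I(U;V) = H(U) + H(V) - H(U,V)
  = 0.8113 + 1.4056 - 2.1556
  = 0.0613 bits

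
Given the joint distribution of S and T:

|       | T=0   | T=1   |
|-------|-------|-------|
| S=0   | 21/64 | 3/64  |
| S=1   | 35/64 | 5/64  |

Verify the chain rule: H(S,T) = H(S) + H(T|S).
Left side:
H(S,T) = -[(21/64)·log₂(21/64) + (3/64)·log₂(3/64) + (35/64)·log₂(35/64) + (5/64)·log₂(5/64)]
  = 0.5275 + 0.2070 + 0.4762 + 0.2873
  = 1.4980 bits

Right side:
Marginal P(S) (row sums):
  P(S=0) = 21/64 + 3/64 = 3/8
  P(S=1) = 35/64 + 5/64 = 5/8
H(S) = -[(3/8)·log₂(3/8) + (5/8)·log₂(5/8)]
  = 0.5306 + 0.4238
  = 0.9544 bits
H(T|S) = -Σ P(S,T)·log₂ P(T|S), where P(T|S) = P(S,T) / P(S)
  (S=0,T=0): P(T|S) = (21/64)/(3/8) = 7/8;  -(21/64)·log₂(7/8) = 0.0632
  (S=0,T=1): P(T|S) = (3/64)/(3/8) = 1/8;  -(3/64)·log₂(1/8) = 0.1406
  (S=1,T=0): P(T|S) = (35/64)/(5/8) = 7/8;  -(35/64)·log₂(7/8) = 0.1054
  (S=1,T=1): P(T|S) = (5/64)/(5/8) = 1/8;  -(5/64)·log₂(1/8) = 0.2344
H(T|S) = 0.0632 + 0.1406 + 0.1054 + 0.2344
  = 0.5436 bits
H(S) + H(T|S) = 0.9544 + 0.5436 = 1.4980 bits

Both sides equal 1.4980 bits, so the chain rule holds ✓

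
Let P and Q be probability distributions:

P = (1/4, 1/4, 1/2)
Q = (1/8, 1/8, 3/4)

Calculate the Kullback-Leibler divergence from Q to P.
D(P||Q) = Σ P(i) log₂(P(i)/Q(i))
  i=0: (1/4) × log₂((1/4)/(1/8)) = (1/4) × log₂(2) = 0.2500
  i=1: (1/4) × log₂((1/4)/(1/8)) = (1/4) × log₂(2) = 0.2500
  i=2: (1/2) × log₂((1/2)/(3/4)) = (1/2) × log₂(2/3) = -0.2925
D(P||Q) = 0.2500 + 0.2500 - 0.2925
  = 0.2075 bits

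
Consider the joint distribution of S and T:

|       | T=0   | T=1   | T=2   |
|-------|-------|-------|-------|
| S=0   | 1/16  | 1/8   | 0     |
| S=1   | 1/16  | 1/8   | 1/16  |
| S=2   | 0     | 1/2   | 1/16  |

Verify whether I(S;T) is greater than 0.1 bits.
Marginal P(S) (row sums):
  P(S=0) = 1/16 + 1/8 + 0 = 3/16
  P(S=1) = 1/16 + 1/8 + 1/16 = 1/4
  P(S=2) = 0 + 1/2 + 1/16 = 9/16
Marginal P(T) (column sums):
  P(T=0) = 1/16 + 1/16 + 0 = 1/8
  P(T=1) = 1/8 + 1/8 + 1/2 = 3/4
  P(T=2) = 0 + 1/16 + 1/16 = 1/8

H(S) = -[(3/16)·log₂(3/16) + (1/4)·log₂(1/4) + (9/16)·log₂(9/16)]
  = 0.4528 + 0.5000 + 0.4669
  = 1.4197 bits
H(T) = -[(1/8)·log₂(1/8) + (3/4)·log₂(3/4) + (1/8)·log₂(1/8)]
  = 0.3750 + 0.3113 + 0.3750
  = 1.0613 bits
H(S,T) = -[(1/16)·log₂(1/16) + (1/8)·log₂(1/8) + (1/16)·log₂(1/16) + (1/8)·log₂(1/8) + (1/16)·log₂(1/16) + (1/2)·log₂(1/2) + (1/16)·log₂(1/16)]
  = 0.2500 + 0.3750 + 0.2500 + 0.3750 + 0.2500 + 0.5000 + 0.2500
  = 2.2500 bits

I(S;T) = H(S) + H(T) - H(S,T)
  = 1.4197 + 1.0613 - 2.2500
  = 0.2310 bits

Yes. I(S;T) = 0.2310 bits, which is > 0.1 bits.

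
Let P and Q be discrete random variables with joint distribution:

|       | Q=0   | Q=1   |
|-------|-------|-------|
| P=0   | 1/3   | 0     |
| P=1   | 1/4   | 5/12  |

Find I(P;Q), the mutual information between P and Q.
Marginal P(P) (row sums):
  P(P=0) = 1/3 + 0 = 1/3
  P(P=1) = 1/4 + 5/12 = 2/3
Marginal P(Q) (column sums):
  P(Q=0) = 1/3 + 1/4 = 7/12
  P(Q=1) = 0 + 5/12 = 5/12

H(P) = -[(1/3)·log₂(1/3) + (2/3)·log₂(2/3)]
  = 0.5283 + 0.3900
  = 0.9183 bits
H(Q) = -[(7/12)·log₂(7/12) + (5/12)·log₂(5/12)]
  = 0.4536 + 0.5263
  = 0.9799 bits
H(P,Q) = -[(1/3)·log₂(1/3) + (1/4)·log₂(1/4) + (5/12)·log₂(5/12)]
  = 0.5283 + 0.5000 + 0.5263
  = 1.5546 bits

I(P;Q) = H(P) + H(Q) - H(P,Q)
  = 0.9183 + 0.9799 - 1.5546
  = 0.3436 bits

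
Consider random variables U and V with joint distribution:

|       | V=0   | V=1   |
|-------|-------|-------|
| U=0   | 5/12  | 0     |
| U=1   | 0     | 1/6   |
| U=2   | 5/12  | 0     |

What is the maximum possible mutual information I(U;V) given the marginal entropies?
The upper bound on mutual information is I(U;V) ≤ min(H(U), H(V)).

Marginal P(U) (row sums):
  P(U=0) = 5/12 + 0 = 5/12
  P(U=1) = 0 + 1/6 = 1/6
  P(U=2) = 5/12 + 0 = 5/12
Marginal P(V) (column sums):
  P(V=0) = 5/12 + 0 + 5/12 = 5/6
  P(V=1) = 0 + 1/6 + 0 = 1/6

H(U) = -[(5/12)·log₂(5/12) + (1/6)·log₂(1/6) + (5/12)·log₂(5/12)]
  = 0.5263 + 0.4308 + 0.5263
  = 1.4834 bits
H(V) = -[(5/6)·log₂(5/6) + (1/6)·log₂(1/6)]
  = 0.2192 + 0.4308
  = 0.6500 bits

Maximum possible I(U;V) = min(1.4834, 0.6500) = 0.6500 bits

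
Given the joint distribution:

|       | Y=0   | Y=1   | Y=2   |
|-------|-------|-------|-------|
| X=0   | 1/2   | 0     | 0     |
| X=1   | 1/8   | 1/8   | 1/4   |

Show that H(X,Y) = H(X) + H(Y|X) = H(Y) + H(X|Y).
Marginal P(X) (row sums):
  P(X=0) = 1/2 + 0 + 0 = 1/2
  P(X=1) = 1/8 + 1/8 + 1/4 = 1/2
Marginal P(Y) (column sums):
  P(Y=0) = 1/2 + 1/8 = 5/8
  P(Y=1) = 0 + 1/8 = 1/8
  P(Y=2) = 0 + 1/4 = 1/4

Decomposition 1: H(X) + H(Y|X)
H(X) = -[(1/2)·log₂(1/2) + (1/2)·log₂(1/2)]
  = 0.5000 + 0.5000
  = 1.0000 bits
H(Y|X) = -Σ P(X,Y)·log₂ P(Y|X), where P(Y|X) = P(X,Y) / P(X)
  (cells with P(X,Y) = 0 contribute 0)
  (X=0,Y=0): P(Y|X) = (1/2)/(1/2) = 1;  -(1/2)·log₂(1) = 0.0000
  (X=1,Y=0): P(Y|X) = (1/8)/(1/2) = 1/4;  -(1/8)·log₂(1/4) = 0.2500
  (X=1,Y=1): P(Y|X) = (1/8)/(1/2) = 1/4;  -(1/8)·log₂(1/4) = 0.2500
  (X=1,Y=2): P(Y|X) = (1/4)/(1/2) = 1/2;  -(1/4)·log₂(1/2) = 0.2500
H(Y|X) = 0.0000 + 0.2500 + 0.2500 + 0.2500
  = 0.7500 bits
H(X) + H(Y|X) = 1.0000 + 0.7500 = 1.7500 bits

Decomposition 2: H(Y) + H(X|Y)
H(Y) = -[(5/8)·log₂(5/8) + (1/8)·log₂(1/8) + (1/4)·log₂(1/4)]
  = 0.4238 + 0.3750 + 0.5000
  = 1.2988 bits
H(X|Y) = -Σ P(X,Y)·log₂ P(X|Y), where P(X|Y) = P(X,Y) / P(Y)
  (cells with P(X,Y) = 0 contribute 0)
  (X=0,Y=0): P(X|Y) = (1/2)/(5/8) = 4/5;  -(1/2)·log₂(4/5) = 0.1610
  (X=1,Y=0): P(X|Y) = (1/8)/(5/8) = 1/5;  -(1/8)·log₂(1/5) = 0.2902
  (X=1,Y=1): P(X|Y) = (1/8)/(1/8) = 1;  -(1/8)·log₂(1) = 0.0000
  (X=1,Y=2): P(X|Y) = (1/4)/(1/4) = 1;  -(1/4)·log₂(1) = 0.0000
H(X|Y) = 0.1610 + 0.2902 + 0.0000 + 0.0000
  = 0.4512 bits
H(Y) + H(X|Y) = 1.2988 + 0.4512 = 1.7500 bits

Direct computation of the joint entropy:
H(X,Y) = -[(1/2)·log₂(1/2) + (1/8)·log₂(1/8) + (1/8)·log₂(1/8) + (1/4)·log₂(1/4)]
  = 0.5000 + 0.3750 + 0.3750 + 0.5000
  = 1.7500 bits

All three agree: H(X,Y) = 1.7500 bits ✓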